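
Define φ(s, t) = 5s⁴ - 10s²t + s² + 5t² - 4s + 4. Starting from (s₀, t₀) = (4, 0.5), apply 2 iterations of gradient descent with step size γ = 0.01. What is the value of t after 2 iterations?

8.96836

∇φ = (20s³ - 20st + 2s - 4, -10s² + 10t)
Step 1: at (4, 0.5), ∇φ = (1244, -155) → (4, 0.5) − 0.01·(1244, -155) = (-8.44, 2.05)
Step 2: at (-8.44, 2.05), ∇φ = (-11699.07168, -691.836) → (-8.44, 2.05) − 0.01·(-11699.07168, -691.836) = (108.5507168, 8.96836)
t = 8.96836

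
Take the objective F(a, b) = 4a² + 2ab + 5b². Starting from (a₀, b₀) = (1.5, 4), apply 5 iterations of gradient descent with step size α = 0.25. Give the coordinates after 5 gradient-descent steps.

∇F = (8a + 2b, 2a + 10b)
(a₁, b₁) = (1.5, 4) − 0.25·(20, 43) = (-3.5, -6.75)
(a₂, b₂) = (-3.5, -6.75) − 0.25·(-41.5, -74.5) = (6.875, 11.875)
(a₃, b₃) = (6.875, 11.875) − 0.25·(78.75, 132.5) = (-12.8125, -21.25)
(a₄, b₄) = (-12.8125, -21.25) − 0.25·(-145, -238.125) = (23.4375, 38.28125)
(a₅, b₅) = (23.4375, 38.28125) − 0.25·(264.0625, 429.6875) = (-42.578125, -69.140625)

(-42.578125, -69.140625)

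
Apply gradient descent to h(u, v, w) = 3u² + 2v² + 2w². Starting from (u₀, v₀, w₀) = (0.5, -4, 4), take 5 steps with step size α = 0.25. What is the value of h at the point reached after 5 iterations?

0.000732421875

∇h = (6u, 4v, 4w)
Step 1: at (0.5, -4, 4), ∇h = (3, -16, 16) → (0.5, -4, 4) − 0.25·(3, -16, 16) = (-0.25, 0, 0)
Step 2: at (-0.25, 0, 0), ∇h = (-1.5, 0, 0) → (-0.25, 0, 0) − 0.25·(-1.5, 0, 0) = (0.125, 0, 0)
Step 3: at (0.125, 0, 0), ∇h = (0.75, 0, 0) → (0.125, 0, 0) − 0.25·(0.75, 0, 0) = (-0.0625, 0, 0)
Step 4: at (-0.0625, 0, 0), ∇h = (-0.375, 0, 0) → (-0.0625, 0, 0) − 0.25·(-0.375, 0, 0) = (0.03125, 0, 0)
Step 5: at (0.03125, 0, 0), ∇h = (0.1875, 0, 0) → (0.03125, 0, 0) − 0.25·(0.1875, 0, 0) = (-0.015625, 0, 0)
h(-0.015625, 0, 0) = 0.000732421875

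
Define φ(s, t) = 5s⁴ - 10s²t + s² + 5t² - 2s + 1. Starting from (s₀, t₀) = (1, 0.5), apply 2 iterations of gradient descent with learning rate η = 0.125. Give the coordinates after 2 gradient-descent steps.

(-0.6015625, -0.203125)

∇φ = (20s³ - 20st + 2s - 2, -10s² + 10t)
(s₁, t₁) = (1, 0.5) − 0.125·(10, -5) = (-0.25, 1.125)
(s₂, t₂) = (-0.25, 1.125) − 0.125·(2.8125, 10.625) = (-0.6015625, -0.203125)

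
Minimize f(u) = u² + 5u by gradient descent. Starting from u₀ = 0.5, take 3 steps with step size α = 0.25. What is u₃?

-2.125

f′(u) = 2u + 5
u₁ = 0.5 − 0.25·6 = -1
u₂ = -1 − 0.25·3 = -1.75
u₃ = -1.75 − 0.25·1.5 = -2.125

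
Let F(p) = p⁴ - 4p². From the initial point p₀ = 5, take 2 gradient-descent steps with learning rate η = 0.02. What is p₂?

1.05504

F′(p) = 4p³ - 8p
Step 1: F′(5) = 460; p₁ = 5 − 0.02·460 = -4.2
Step 2: F′(-4.2) = -262.752; p₂ = -4.2 − 0.02·(-262.752) = 1.05504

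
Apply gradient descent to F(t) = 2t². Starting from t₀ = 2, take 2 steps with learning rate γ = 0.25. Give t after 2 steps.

0

F′(t) = 4t
t₁ = 2 − 0.25·8 = 0
t₂ = 0 − 0.25·0 = 0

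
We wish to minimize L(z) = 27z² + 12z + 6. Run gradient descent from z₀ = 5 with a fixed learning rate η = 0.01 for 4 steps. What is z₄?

0.01160048

L′(z) = 54z + 12
z₁ = 5 − 0.01·282 = 2.18
z₂ = 2.18 − 0.01·129.72 = 0.8828
z₃ = 0.8828 − 0.01·59.6712 = 0.286088
z₄ = 0.286088 − 0.01·27.448752 = 0.01160048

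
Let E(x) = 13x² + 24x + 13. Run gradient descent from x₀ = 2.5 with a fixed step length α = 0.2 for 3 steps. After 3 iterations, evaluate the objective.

E′(x) = 26x + 24
Step 1: E′(2.5) = 89; x₁ = 2.5 − 0.2·89 = -15.3
Step 2: E′(-15.3) = -373.8; x₂ = -15.3 − 0.2·(-373.8) = 59.46
Step 3: E′(59.46) = 1569.96; x₃ = 59.46 − 0.2·1569.96 = -254.532
E(-254.532) = 836129.239312

836129.239312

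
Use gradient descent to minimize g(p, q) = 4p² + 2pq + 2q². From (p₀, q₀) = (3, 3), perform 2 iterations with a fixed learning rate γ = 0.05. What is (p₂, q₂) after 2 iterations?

∇g = (8p + 2q, 2p + 4q)
(p₁, q₁) = (3, 3) − 0.05·(30, 18) = (1.5, 2.1)
(p₂, q₂) = (1.5, 2.1) − 0.05·(16.2, 11.4) = (0.69, 1.53)

(0.69, 1.53)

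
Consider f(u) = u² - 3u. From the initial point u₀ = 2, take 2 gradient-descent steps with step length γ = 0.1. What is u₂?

f′(u) = 2u - 3
u₁ = 2 − 0.1·1 = 1.9
u₂ = 1.9 − 0.1·0.8 = 1.82

1.82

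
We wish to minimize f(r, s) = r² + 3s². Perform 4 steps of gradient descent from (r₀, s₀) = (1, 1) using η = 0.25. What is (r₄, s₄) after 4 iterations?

(0.0625, 0.0625)

∇f = (2r, 6s)
Step 1: at (1, 1), ∇f = (2, 6) → (1, 1) − 0.25·(2, 6) = (0.5, -0.5)
Step 2: at (0.5, -0.5), ∇f = (1, -3) → (0.5, -0.5) − 0.25·(1, -3) = (0.25, 0.25)
Step 3: at (0.25, 0.25), ∇f = (0.5, 1.5) → (0.25, 0.25) − 0.25·(0.5, 1.5) = (0.125, -0.125)
Step 4: at (0.125, -0.125), ∇f = (0.25, -0.75) → (0.125, -0.125) − 0.25·(0.25, -0.75) = (0.0625, 0.0625)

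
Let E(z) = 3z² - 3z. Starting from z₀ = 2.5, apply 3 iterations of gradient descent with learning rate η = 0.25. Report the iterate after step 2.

1

E′(z) = 6z - 3
z₁ = 2.5 − 0.25·12 = -0.5
z₂ = -0.5 − 0.25·(-6) = 1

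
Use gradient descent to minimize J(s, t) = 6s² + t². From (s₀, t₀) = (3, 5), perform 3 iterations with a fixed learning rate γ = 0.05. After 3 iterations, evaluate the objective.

∇J = (12s, 2t)
Step 1: at (3, 5), ∇J = (36, 10) → (3, 5) − 0.05·(36, 10) = (1.2, 4.5)
Step 2: at (1.2, 4.5), ∇J = (14.4, 9) → (1.2, 4.5) − 0.05·(14.4, 9) = (0.48, 4.05)
Step 3: at (0.48, 4.05), ∇J = (5.76, 8.1) → (0.48, 4.05) − 0.05·(5.76, 8.1) = (0.192, 3.645)
J(0.192, 3.645) = 13.507209

13.507209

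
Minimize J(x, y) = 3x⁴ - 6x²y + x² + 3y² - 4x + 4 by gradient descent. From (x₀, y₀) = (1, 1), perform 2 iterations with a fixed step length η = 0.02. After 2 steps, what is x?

∇J = (12x³ - 12xy + 2x - 4, -6x² + 6y)
(x₁, y₁) = (1, 1) − 0.02·(-2, 0) = (1.04, 1)
(x₂, y₂) = (1.04, 1) − 0.02·(-0.901632, -0.4896) = (1.05803264, 1.009792)
x = 1.05803264

1.05803264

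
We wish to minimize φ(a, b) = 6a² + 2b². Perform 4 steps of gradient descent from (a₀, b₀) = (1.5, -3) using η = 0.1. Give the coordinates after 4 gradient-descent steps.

(0.0024, -0.3888)

∇φ = (12a, 4b)
(a₁, b₁) = (1.5, -3) − 0.1·(18, -12) = (-0.3, -1.8)
(a₂, b₂) = (-0.3, -1.8) − 0.1·(-3.6, -7.2) = (0.06, -1.08)
(a₃, b₃) = (0.06, -1.08) − 0.1·(0.72, -4.32) = (-0.012, -0.648)
(a₄, b₄) = (-0.012, -0.648) − 0.1·(-0.144, -2.592) = (0.0024, -0.3888)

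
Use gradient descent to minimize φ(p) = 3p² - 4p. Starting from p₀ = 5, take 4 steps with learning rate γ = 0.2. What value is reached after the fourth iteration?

φ′(p) = 6p - 4
p₁ = 5 − 0.2·26 = -0.2
p₂ = -0.2 − 0.2·(-5.2) = 0.84
p₃ = 0.84 − 0.2·1.04 = 0.632
p₄ = 0.632 − 0.2·(-0.208) = 0.6736

0.6736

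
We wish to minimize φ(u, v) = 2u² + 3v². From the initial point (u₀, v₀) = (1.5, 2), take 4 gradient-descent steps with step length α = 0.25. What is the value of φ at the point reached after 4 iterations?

∇φ = (4u, 6v)
Step 1: at (1.5, 2), ∇φ = (6, 12) → (1.5, 2) − 0.25·(6, 12) = (0, -1)
Step 2: at (0, -1), ∇φ = (0, -6) → (0, -1) − 0.25·(0, -6) = (0, 0.5)
Step 3: at (0, 0.5), ∇φ = (0, 3) → (0, 0.5) − 0.25·(0, 3) = (0, -0.25)
Step 4: at (0, -0.25), ∇φ = (0, -1.5) → (0, -0.25) − 0.25·(0, -1.5) = (0, 0.125)
φ(0, 0.125) = 0.046875

0.046875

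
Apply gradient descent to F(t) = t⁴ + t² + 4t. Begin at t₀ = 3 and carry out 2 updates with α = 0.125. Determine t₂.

F′(t) = 4t³ + 2t + 4
t₁ = 3 − 0.125·118 = -11.75
t₂ = -11.75 − 0.125·(-6508.4375) = 801.8046875

801.8046875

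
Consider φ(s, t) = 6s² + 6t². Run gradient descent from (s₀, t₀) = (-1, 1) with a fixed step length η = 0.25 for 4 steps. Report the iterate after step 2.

∇φ = (12s, 12t)
(s₁, t₁) = (-1, 1) − 0.25·(-12, 12) = (2, -2)
(s₂, t₂) = (2, -2) − 0.25·(24, -24) = (-4, 4)

(-4, 4)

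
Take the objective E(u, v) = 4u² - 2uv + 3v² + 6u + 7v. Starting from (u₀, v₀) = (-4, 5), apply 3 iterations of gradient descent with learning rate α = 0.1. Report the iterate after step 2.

∇E = (8u - 2v + 6, -2u + 6v + 7)
Step 1: at (-4, 5), ∇E = (-36, 45) → (-4, 5) − 0.1·(-36, 45) = (-0.4, 0.5)
Step 2: at (-0.4, 0.5), ∇E = (1.8, 10.8) → (-0.4, 0.5) − 0.1·(1.8, 10.8) = (-0.58, -0.58)

(-0.58, -0.58)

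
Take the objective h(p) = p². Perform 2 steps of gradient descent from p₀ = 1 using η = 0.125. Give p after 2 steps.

0.5625

h′(p) = 2p
Step 1: h′(1) = 2; p₁ = 1 − 0.125·2 = 0.75
Step 2: h′(0.75) = 1.5; p₂ = 0.75 − 0.125·1.5 = 0.5625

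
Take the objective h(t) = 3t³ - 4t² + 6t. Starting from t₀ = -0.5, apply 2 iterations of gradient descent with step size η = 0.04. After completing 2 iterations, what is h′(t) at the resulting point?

53.674640392464

h′(t) = 9t² - 8t + 6
t₁ = -0.5 − 0.04·12.25 = -0.99
t₂ = -0.99 − 0.04·22.7409 = -1.899636
h′(t) at (-1.899636) = 53.674640392464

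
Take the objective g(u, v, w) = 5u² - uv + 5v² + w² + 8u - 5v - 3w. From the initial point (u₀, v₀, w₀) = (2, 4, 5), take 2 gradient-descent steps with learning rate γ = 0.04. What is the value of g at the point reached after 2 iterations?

∇g = (10u - v + 8, -u + 10v - 5, 2w - 3)
Step 1: at (2, 4, 5), ∇g = (24, 33, 7) → (2, 4, 5) − 0.04·(24, 33, 7) = (1.04, 2.68, 4.72)
Step 2: at (1.04, 2.68, 4.72), ∇g = (15.72, 20.76, 6.44) → (1.04, 2.68, 4.72) − 0.04·(15.72, 20.76, 6.44) = (0.4112, 1.8496, 4.4624)
g(0.4112, 1.8496, 4.4624) = 17.75738624

17.75738624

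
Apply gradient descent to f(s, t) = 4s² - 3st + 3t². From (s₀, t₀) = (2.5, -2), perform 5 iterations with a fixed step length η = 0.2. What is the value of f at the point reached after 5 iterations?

∇f = (8s - 3t, -3s + 6t)
(s₁, t₁) = (2.5, -2) − 0.2·(26, -19.5) = (-2.7, 1.9)
(s₂, t₂) = (-2.7, 1.9) − 0.2·(-27.3, 19.5) = (2.76, -2)
(s₃, t₃) = (2.76, -2) − 0.2·(28.08, -20.28) = (-2.856, 2.056)
(s₄, t₄) = (-2.856, 2.056) − 0.2·(-29.016, 20.904) = (2.9472, -2.1248)
(s₅, t₅) = (2.9472, -2.1248) − 0.2·(29.952, -21.5904) = (-3.0432, 2.19328)
f(-3.0432, 2.19328) = 71.4994655232

71.4994655232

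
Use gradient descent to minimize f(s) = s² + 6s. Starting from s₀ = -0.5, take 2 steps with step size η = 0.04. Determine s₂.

f′(s) = 2s + 6
Step 1: f′(-0.5) = 5; s₁ = -0.5 − 0.04·5 = -0.7
Step 2: f′(-0.7) = 4.6; s₂ = -0.7 − 0.04·4.6 = -0.884

-0.884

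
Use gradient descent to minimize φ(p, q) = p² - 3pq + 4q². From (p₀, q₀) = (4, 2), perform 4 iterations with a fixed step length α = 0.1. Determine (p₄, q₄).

(3.0076, 1.2458)

∇φ = (2p - 3q, -3p + 8q)
Step 1: at (4, 2), ∇φ = (2, 4) → (4, 2) − 0.1·(2, 4) = (3.8, 1.6)
Step 2: at (3.8, 1.6), ∇φ = (2.8, 1.4) → (3.8, 1.6) − 0.1·(2.8, 1.4) = (3.52, 1.46)
Step 3: at (3.52, 1.46), ∇φ = (2.66, 1.12) → (3.52, 1.46) − 0.1·(2.66, 1.12) = (3.254, 1.348)
Step 4: at (3.254, 1.348), ∇φ = (2.464, 1.022) → (3.254, 1.348) − 0.1·(2.464, 1.022) = (3.0076, 1.2458)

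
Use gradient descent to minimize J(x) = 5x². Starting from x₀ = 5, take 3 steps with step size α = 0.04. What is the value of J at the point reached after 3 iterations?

5.832

J′(x) = 10x
x₁ = 5 − 0.04·50 = 3
x₂ = 3 − 0.04·30 = 1.8
x₃ = 1.8 − 0.04·18 = 1.08
J(1.08) = 5.832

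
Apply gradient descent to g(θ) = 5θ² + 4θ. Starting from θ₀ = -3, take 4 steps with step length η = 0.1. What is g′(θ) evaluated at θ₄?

0

g′(θ) = 10θ + 4
θ₁ = -3 − 0.1·(-26) = -0.4
θ₂ = -0.4 − 0.1·0 = -0.4
θ₃ = -0.4 − 0.1·0 = -0.4
θ₄ = -0.4 − 0.1·0 = -0.4
g′(θ) at (-0.4) = 0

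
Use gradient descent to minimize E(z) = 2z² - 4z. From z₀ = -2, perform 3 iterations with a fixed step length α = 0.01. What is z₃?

E′(z) = 4z - 4
z₁ = -2 − 0.01·(-12) = -1.88
z₂ = -1.88 − 0.01·(-11.52) = -1.7648
z₃ = -1.7648 − 0.01·(-11.0592) = -1.654208

-1.654208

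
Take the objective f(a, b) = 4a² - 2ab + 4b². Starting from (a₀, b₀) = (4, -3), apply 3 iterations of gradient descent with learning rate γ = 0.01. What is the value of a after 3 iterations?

∇f = (8a - 2b, -2a + 8b)
(a₁, b₁) = (4, -3) − 0.01·(38, -32) = (3.62, -2.68)
(a₂, b₂) = (3.62, -2.68) − 0.01·(34.32, -28.68) = (3.2768, -2.3932)
(a₃, b₃) = (3.2768, -2.3932) − 0.01·(31.0008, -25.6992) = (2.966792, -2.136208)
a = 2.966792

2.966792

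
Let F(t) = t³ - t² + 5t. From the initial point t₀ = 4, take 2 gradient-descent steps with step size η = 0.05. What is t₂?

F′(t) = 3t² - 2t + 5
Step 1: F′(4) = 45; t₁ = 4 − 0.05·45 = 1.75
Step 2: F′(1.75) = 10.6875; t₂ = 1.75 − 0.05·10.6875 = 1.215625

1.215625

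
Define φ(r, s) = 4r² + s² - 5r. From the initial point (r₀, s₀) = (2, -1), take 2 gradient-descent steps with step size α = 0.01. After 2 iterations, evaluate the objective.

4.77758992

∇φ = (8r - 5, 2s)
(r₁, s₁) = (2, -1) − 0.01·(11, -2) = (1.89, -0.98)
(r₂, s₂) = (1.89, -0.98) − 0.01·(10.12, -1.96) = (1.7888, -0.9604)
φ(1.7888, -0.9604) = 4.77758992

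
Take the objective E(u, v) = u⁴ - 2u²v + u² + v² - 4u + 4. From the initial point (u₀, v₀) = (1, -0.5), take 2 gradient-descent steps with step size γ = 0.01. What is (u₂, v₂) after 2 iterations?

∇E = (4u³ - 4uv + 2u - 4, -2u² + 2v)
(u₁, v₁) = (1, -0.5) − 0.01·(4, -3) = (0.96, -0.47)
(u₂, v₂) = (0.96, -0.47) − 0.01·(3.263744, -2.7832) = (0.92736256, -0.442168)

(0.92736256, -0.442168)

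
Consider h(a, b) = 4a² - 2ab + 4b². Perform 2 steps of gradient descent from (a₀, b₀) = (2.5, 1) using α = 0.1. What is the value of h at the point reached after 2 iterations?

0.4704

∇h = (8a - 2b, -2a + 8b)
(a₁, b₁) = (2.5, 1) − 0.1·(18, 3) = (0.7, 0.7)
(a₂, b₂) = (0.7, 0.7) − 0.1·(4.2, 4.2) = (0.28, 0.28)
h(0.28, 0.28) = 0.4704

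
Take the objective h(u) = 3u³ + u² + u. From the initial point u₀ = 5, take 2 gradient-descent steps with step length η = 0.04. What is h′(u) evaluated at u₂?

1111.894758047744

h′(u) = 9u² + 2u + 1
Step 1: h′(5) = 236; u₁ = 5 − 0.04·236 = -4.44
Step 2: h′(-4.44) = 169.5424; u₂ = -4.44 − 0.04·169.5424 = -11.221696
h′(u) at (-11.221696) = 1111.894758047744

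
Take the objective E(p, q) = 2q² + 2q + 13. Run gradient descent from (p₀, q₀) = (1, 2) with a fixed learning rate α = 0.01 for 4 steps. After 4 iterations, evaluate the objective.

21.51736973729792

∇E = (0, 4q + 2)
Step 1: at (1, 2), ∇E = (0, 10) → (1, 2) − 0.01·(0, 10) = (1, 1.9)
Step 2: at (1, 1.9), ∇E = (0, 9.6) → (1, 1.9) − 0.01·(0, 9.6) = (1, 1.804)
Step 3: at (1, 1.804), ∇E = (0, 9.216) → (1, 1.804) − 0.01·(0, 9.216) = (1, 1.71184)
Step 4: at (1, 1.71184), ∇E = (0, 8.84736) → (1, 1.71184) − 0.01·(0, 8.84736) = (1, 1.6233664)
E(1, 1.6233664) = 21.51736973729792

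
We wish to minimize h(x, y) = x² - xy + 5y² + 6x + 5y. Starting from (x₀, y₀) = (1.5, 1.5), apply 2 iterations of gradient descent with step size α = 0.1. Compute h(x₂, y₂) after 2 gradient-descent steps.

-1.445525

∇h = (2x - y + 6, -x + 10y + 5)
(x₁, y₁) = (1.5, 1.5) − 0.1·(7.5, 18.5) = (0.75, -0.35)
(x₂, y₂) = (0.75, -0.35) − 0.1·(7.85, 0.75) = (-0.035, -0.425)
h(-0.035, -0.425) = -1.445525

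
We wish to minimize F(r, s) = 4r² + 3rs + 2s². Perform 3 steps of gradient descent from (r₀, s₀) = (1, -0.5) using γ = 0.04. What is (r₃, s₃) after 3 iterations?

(0.451328, -0.523776)

∇F = (8r + 3s, 3r + 4s)
(r₁, s₁) = (1, -0.5) − 0.04·(6.5, 1) = (0.74, -0.54)
(r₂, s₂) = (0.74, -0.54) − 0.04·(4.3, 0.06) = (0.568, -0.5424)
(r₃, s₃) = (0.568, -0.5424) − 0.04·(2.9168, -0.4656) = (0.451328, -0.523776)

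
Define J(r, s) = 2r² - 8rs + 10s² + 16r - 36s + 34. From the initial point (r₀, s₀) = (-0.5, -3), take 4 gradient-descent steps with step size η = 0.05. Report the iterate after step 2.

(-2.08, 0.84)

∇J = (4r - 8s + 16, -8r + 20s - 36)
(r₁, s₁) = (-0.5, -3) − 0.05·(38, -92) = (-2.4, 1.6)
(r₂, s₂) = (-2.4, 1.6) − 0.05·(-6.4, 15.2) = (-2.08, 0.84)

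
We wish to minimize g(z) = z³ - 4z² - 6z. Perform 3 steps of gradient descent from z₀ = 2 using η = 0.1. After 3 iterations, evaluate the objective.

-27.426008583

g′(z) = 3z² - 8z - 6
z₁ = 2 − 0.1·(-10) = 3
z₂ = 3 − 0.1·(-3) = 3.3
z₃ = 3.3 − 0.1·0.27 = 3.273
g(3.273) = -27.426008583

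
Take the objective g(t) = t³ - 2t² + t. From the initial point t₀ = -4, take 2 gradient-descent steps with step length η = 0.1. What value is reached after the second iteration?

g′(t) = 3t² - 4t + 1
Step 1: g′(-4) = 65; t₁ = -4 − 0.1·65 = -10.5
Step 2: g′(-10.5) = 373.75; t₂ = -10.5 − 0.1·373.75 = -47.875

-47.875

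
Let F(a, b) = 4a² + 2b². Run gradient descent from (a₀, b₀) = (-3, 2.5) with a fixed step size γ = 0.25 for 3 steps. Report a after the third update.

∇F = (8a, 4b)
Step 1: at (-3, 2.5), ∇F = (-24, 10) → (-3, 2.5) − 0.25·(-24, 10) = (3, 0)
Step 2: at (3, 0), ∇F = (24, 0) → (3, 0) − 0.25·(24, 0) = (-3, 0)
Step 3: at (-3, 0), ∇F = (-24, 0) → (-3, 0) − 0.25·(-24, 0) = (3, 0)
a = 3

3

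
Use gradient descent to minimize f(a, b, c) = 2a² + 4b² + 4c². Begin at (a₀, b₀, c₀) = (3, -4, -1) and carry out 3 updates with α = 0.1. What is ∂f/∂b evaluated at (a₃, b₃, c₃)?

-0.256

∇f = (4a, 8b, 8c)
Step 1: at (3, -4, -1), ∇f = (12, -32, -8) → (3, -4, -1) − 0.1·(12, -32, -8) = (1.8, -0.8, -0.2)
Step 2: at (1.8, -0.8, -0.2), ∇f = (7.2, -6.4, -1.6) → (1.8, -0.8, -0.2) − 0.1·(7.2, -6.4, -1.6) = (1.08, -0.16, -0.04)
Step 3: at (1.08, -0.16, -0.04), ∇f = (4.32, -1.28, -0.32) → (1.08, -0.16, -0.04) − 0.1·(4.32, -1.28, -0.32) = (0.648, -0.032, -0.008)
∂f/∂b at (0.648, -0.032, -0.008) = -0.256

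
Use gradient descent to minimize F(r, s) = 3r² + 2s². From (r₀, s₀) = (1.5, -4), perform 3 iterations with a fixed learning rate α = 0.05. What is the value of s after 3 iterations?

∇F = (6r, 4s)
Step 1: at (1.5, -4), ∇F = (9, -16) → (1.5, -4) − 0.05·(9, -16) = (1.05, -3.2)
Step 2: at (1.05, -3.2), ∇F = (6.3, -12.8) → (1.05, -3.2) − 0.05·(6.3, -12.8) = (0.735, -2.56)
Step 3: at (0.735, -2.56), ∇F = (4.41, -10.24) → (0.735, -2.56) − 0.05·(4.41, -10.24) = (0.5145, -2.048)
s = -2.048

-2.048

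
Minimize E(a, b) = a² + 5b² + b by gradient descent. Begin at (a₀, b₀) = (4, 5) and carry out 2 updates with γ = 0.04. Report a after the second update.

∇E = (2a, 10b + 1)
(a₁, b₁) = (4, 5) − 0.04·(8, 51) = (3.68, 2.96)
(a₂, b₂) = (3.68, 2.96) − 0.04·(7.36, 30.6) = (3.3856, 1.736)
a = 3.3856

3.3856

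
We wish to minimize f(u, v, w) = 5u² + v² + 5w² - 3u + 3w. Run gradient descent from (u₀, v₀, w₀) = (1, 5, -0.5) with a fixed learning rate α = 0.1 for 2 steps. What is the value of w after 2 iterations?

∇f = (10u - 3, 2v, 10w + 3)
(u₁, v₁, w₁) = (1, 5, -0.5) − 0.1·(7, 10, -2) = (0.3, 4, -0.3)
(u₂, v₂, w₂) = (0.3, 4, -0.3) − 0.1·(0, 8, 0) = (0.3, 3.2, -0.3)
w = -0.3

-0.3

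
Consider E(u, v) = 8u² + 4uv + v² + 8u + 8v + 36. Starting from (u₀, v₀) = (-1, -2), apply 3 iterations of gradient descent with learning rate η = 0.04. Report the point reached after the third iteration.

∇E = (16u + 4v + 8, 4u + 2v + 8)
(u₁, v₁) = (-1, -2) − 0.04·(-16, 0) = (-0.36, -2)
(u₂, v₂) = (-0.36, -2) − 0.04·(-5.76, 2.56) = (-0.1296, -2.1024)
(u₃, v₃) = (-0.1296, -2.1024) − 0.04·(-2.4832, 3.2768) = (-0.030272, -2.233472)

(-0.030272, -2.233472)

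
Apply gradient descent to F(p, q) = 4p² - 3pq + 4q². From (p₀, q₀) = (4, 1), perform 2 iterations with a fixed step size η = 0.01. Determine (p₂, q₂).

(3.4444, 1.0681)

∇F = (8p - 3q, -3p + 8q)
(p₁, q₁) = (4, 1) − 0.01·(29, -4) = (3.71, 1.04)
(p₂, q₂) = (3.71, 1.04) − 0.01·(26.56, -2.81) = (3.4444, 1.0681)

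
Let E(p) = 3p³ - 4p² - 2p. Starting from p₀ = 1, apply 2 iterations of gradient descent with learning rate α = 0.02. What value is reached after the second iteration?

E′(p) = 9p² - 8p - 2
Step 1: E′(1) = -1; p₁ = 1 − 0.02·(-1) = 1.02
Step 2: E′(1.02) = -0.7964; p₂ = 1.02 − 0.02·(-0.7964) = 1.035928

1.035928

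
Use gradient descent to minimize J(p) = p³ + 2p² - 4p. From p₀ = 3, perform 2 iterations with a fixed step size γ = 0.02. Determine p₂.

J′(p) = 3p² + 4p - 4
p₁ = 3 − 0.02·35 = 2.3
p₂ = 2.3 − 0.02·21.07 = 1.8786

1.8786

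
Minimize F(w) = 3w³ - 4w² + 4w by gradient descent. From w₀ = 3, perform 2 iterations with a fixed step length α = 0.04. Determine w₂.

0.466304

F′(w) = 9w² - 8w + 4
Step 1: F′(3) = 61; w₁ = 3 − 0.04·61 = 0.56
Step 2: F′(0.56) = 2.3424; w₂ = 0.56 − 0.04·2.3424 = 0.466304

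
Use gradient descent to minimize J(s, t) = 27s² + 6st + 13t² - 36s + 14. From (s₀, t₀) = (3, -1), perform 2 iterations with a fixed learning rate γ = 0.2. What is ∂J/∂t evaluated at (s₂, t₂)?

1863.36

∇J = (54s + 6t - 36, 6s + 26t)
Step 1: at (3, -1), ∇J = (120, -8) → (3, -1) − 0.2·(120, -8) = (-21, 0.6)
Step 2: at (-21, 0.6), ∇J = (-1166.4, -110.4) → (-21, 0.6) − 0.2·(-1166.4, -110.4) = (212.28, 22.68)
∂J/∂t at (212.28, 22.68) = 1863.36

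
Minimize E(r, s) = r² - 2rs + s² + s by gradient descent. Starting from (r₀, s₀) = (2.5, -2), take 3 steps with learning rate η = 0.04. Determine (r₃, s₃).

∇E = (2r - 2s, -2r + 2s + 1)
(r₁, s₁) = (2.5, -2) − 0.04·(9, -8) = (2.14, -1.68)
(r₂, s₂) = (2.14, -1.68) − 0.04·(7.64, -6.64) = (1.8344, -1.4144)
(r₃, s₃) = (1.8344, -1.4144) − 0.04·(6.4976, -5.4976) = (1.574496, -1.194496)

(1.574496, -1.194496)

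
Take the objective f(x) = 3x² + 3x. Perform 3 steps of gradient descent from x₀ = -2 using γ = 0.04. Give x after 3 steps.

-1.158464

f′(x) = 6x + 3
x₁ = -2 − 0.04·(-9) = -1.64
x₂ = -1.64 − 0.04·(-6.84) = -1.3664
x₃ = -1.3664 − 0.04·(-5.1984) = -1.158464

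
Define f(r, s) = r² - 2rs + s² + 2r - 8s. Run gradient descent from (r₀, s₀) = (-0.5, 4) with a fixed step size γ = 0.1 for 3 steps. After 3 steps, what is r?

∇f = (2r - 2s + 2, -2r + 2s - 8)
(r₁, s₁) = (-0.5, 4) − 0.1·(-7, 1) = (0.2, 3.9)
(r₂, s₂) = (0.2, 3.9) − 0.1·(-5.4, -0.6) = (0.74, 3.96)
(r₃, s₃) = (0.74, 3.96) − 0.1·(-4.44, -1.56) = (1.184, 4.116)
r = 1.184

1.184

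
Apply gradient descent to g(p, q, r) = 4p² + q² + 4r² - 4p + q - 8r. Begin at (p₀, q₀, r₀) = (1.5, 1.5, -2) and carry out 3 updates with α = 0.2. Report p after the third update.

0.284

∇g = (8p - 4, 2q + 1, 8r - 8)
Step 1: at (1.5, 1.5, -2), ∇g = (8, 4, -24) → (1.5, 1.5, -2) − 0.2·(8, 4, -24) = (-0.1, 0.7, 2.8)
Step 2: at (-0.1, 0.7, 2.8), ∇g = (-4.8, 2.4, 14.4) → (-0.1, 0.7, 2.8) − 0.2·(-4.8, 2.4, 14.4) = (0.86, 0.22, -0.08)
Step 3: at (0.86, 0.22, -0.08), ∇g = (2.88, 1.44, -8.64) → (0.86, 0.22, -0.08) − 0.2·(2.88, 1.44, -8.64) = (0.284, -0.068, 1.648)
p = 0.284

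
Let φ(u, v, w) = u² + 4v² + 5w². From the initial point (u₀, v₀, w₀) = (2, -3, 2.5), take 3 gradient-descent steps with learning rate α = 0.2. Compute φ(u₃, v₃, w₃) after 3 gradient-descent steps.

33.11624

∇φ = (2u, 8v, 10w)
Step 1: at (2, -3, 2.5), ∇φ = (4, -24, 25) → (2, -3, 2.5) − 0.2·(4, -24, 25) = (1.2, 1.8, -2.5)
Step 2: at (1.2, 1.8, -2.5), ∇φ = (2.4, 14.4, -25) → (1.2, 1.8, -2.5) − 0.2·(2.4, 14.4, -25) = (0.72, -1.08, 2.5)
Step 3: at (0.72, -1.08, 2.5), ∇φ = (1.44, -8.64, 25) → (0.72, -1.08, 2.5) − 0.2·(1.44, -8.64, 25) = (0.432, 0.648, -2.5)
φ(0.432, 0.648, -2.5) = 33.11624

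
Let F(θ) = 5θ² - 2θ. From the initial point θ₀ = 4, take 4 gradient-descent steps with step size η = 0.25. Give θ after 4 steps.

F′(θ) = 10θ - 2
Step 1: F′(4) = 38; θ₁ = 4 − 0.25·38 = -5.5
Step 2: F′(-5.5) = -57; θ₂ = -5.5 − 0.25·(-57) = 8.75
Step 3: F′(8.75) = 85.5; θ₃ = 8.75 − 0.25·85.5 = -12.625
Step 4: F′(-12.625) = -128.25; θ₄ = -12.625 − 0.25·(-128.25) = 19.4375

19.4375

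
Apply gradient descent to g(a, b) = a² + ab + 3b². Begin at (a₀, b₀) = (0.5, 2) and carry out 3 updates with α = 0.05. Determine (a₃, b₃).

(0.174375, 0.6491875)

∇g = (2a + b, a + 6b)
Step 1: at (0.5, 2), ∇g = (3, 12.5) → (0.5, 2) − 0.05·(3, 12.5) = (0.35, 1.375)
Step 2: at (0.35, 1.375), ∇g = (2.075, 8.6) → (0.35, 1.375) − 0.05·(2.075, 8.6) = (0.24625, 0.945)
Step 3: at (0.24625, 0.945), ∇g = (1.4375, 5.91625) → (0.24625, 0.945) − 0.05·(1.4375, 5.91625) = (0.174375, 0.6491875)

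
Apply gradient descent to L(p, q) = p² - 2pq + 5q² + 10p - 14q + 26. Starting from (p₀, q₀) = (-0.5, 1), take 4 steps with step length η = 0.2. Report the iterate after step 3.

(-3.324, 1.36)

∇L = (2p - 2q + 10, -2p + 10q - 14)
Step 1: at (-0.5, 1), ∇L = (7, -3) → (-0.5, 1) − 0.2·(7, -3) = (-1.9, 1.6)
Step 2: at (-1.9, 1.6), ∇L = (3, 5.8) → (-1.9, 1.6) − 0.2·(3, 5.8) = (-2.5, 0.44)
Step 3: at (-2.5, 0.44), ∇L = (4.12, -4.6) → (-2.5, 0.44) − 0.2·(4.12, -4.6) = (-3.324, 1.36)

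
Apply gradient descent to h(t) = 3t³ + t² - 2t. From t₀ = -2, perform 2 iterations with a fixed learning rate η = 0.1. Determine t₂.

h′(t) = 9t² + 2t - 2
t₁ = -2 − 0.1·30 = -5
t₂ = -5 − 0.1·213 = -26.3

-26.3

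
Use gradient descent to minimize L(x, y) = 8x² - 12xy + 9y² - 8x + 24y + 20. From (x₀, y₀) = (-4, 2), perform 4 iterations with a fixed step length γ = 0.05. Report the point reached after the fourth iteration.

(-1.0228, -1.7386)

∇L = (16x - 12y - 8, -12x + 18y + 24)
Step 1: at (-4, 2), ∇L = (-96, 108) → (-4, 2) − 0.05·(-96, 108) = (0.8, -3.4)
Step 2: at (0.8, -3.4), ∇L = (45.6, -46.8) → (0.8, -3.4) − 0.05·(45.6, -46.8) = (-1.48, -1.06)
Step 3: at (-1.48, -1.06), ∇L = (-18.96, 22.68) → (-1.48, -1.06) − 0.05·(-18.96, 22.68) = (-0.532, -2.194)
Step 4: at (-0.532, -2.194), ∇L = (9.816, -9.108) → (-0.532, -2.194) − 0.05·(9.816, -9.108) = (-1.0228, -1.7386)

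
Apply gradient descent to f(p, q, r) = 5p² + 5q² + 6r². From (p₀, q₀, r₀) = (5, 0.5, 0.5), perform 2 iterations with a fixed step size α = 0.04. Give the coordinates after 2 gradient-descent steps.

∇f = (10p, 10q, 12r)
(p₁, q₁, r₁) = (5, 0.5, 0.5) − 0.04·(50, 5, 6) = (3, 0.3, 0.26)
(p₂, q₂, r₂) = (3, 0.3, 0.26) − 0.04·(30, 3, 3.12) = (1.8, 0.18, 0.1352)

(1.8, 0.18, 0.1352)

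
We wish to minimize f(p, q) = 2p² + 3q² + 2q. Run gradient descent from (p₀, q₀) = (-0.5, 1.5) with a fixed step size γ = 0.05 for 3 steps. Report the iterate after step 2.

(-0.32, 0.565)

∇f = (4p, 6q + 2)
(p₁, q₁) = (-0.5, 1.5) − 0.05·(-2, 11) = (-0.4, 0.95)
(p₂, q₂) = (-0.4, 0.95) − 0.05·(-1.6, 7.7) = (-0.32, 0.565)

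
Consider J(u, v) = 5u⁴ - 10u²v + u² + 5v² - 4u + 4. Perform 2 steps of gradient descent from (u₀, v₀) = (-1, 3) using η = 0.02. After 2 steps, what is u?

∇J = (20u³ - 20uv + 2u - 4, -10u² + 10v)
Step 1: at (-1, 3), ∇J = (34, 20) → (-1, 3) − 0.02·(34, 20) = (-1.68, 2.6)
Step 2: at (-1.68, 2.6), ∇J = (-14.83264, -2.224) → (-1.68, 2.6) − 0.02·(-14.83264, -2.224) = (-1.3833472, 2.64448)
u = -1.3833472

-1.3833472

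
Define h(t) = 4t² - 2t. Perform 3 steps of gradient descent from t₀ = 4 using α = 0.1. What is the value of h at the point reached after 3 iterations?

-0.2464

h′(t) = 8t - 2
t₁ = 4 − 0.1·30 = 1
t₂ = 1 − 0.1·6 = 0.4
t₃ = 0.4 − 0.1·1.2 = 0.28
h(0.28) = -0.2464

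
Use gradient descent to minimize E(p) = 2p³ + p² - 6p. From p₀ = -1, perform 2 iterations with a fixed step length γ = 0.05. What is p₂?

E′(p) = 6p² + 2p - 6
p₁ = -1 − 0.05·(-2) = -0.9
p₂ = -0.9 − 0.05·(-2.94) = -0.753

-0.753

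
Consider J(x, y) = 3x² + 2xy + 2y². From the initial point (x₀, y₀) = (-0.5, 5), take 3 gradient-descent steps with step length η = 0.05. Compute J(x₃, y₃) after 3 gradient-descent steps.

12.73396875

∇J = (6x + 2y, 2x + 4y)
Step 1: at (-0.5, 5), ∇J = (7, 19) → (-0.5, 5) − 0.05·(7, 19) = (-0.85, 4.05)
Step 2: at (-0.85, 4.05), ∇J = (3, 14.5) → (-0.85, 4.05) − 0.05·(3, 14.5) = (-1, 3.325)
Step 3: at (-1, 3.325), ∇J = (0.65, 11.3) → (-1, 3.325) − 0.05·(0.65, 11.3) = (-1.0325, 2.76)
J(-1.0325, 2.76) = 12.73396875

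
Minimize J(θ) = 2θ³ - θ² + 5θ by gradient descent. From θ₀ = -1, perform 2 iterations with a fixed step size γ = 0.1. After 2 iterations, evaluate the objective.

J′(θ) = 6θ² - 2θ + 5
Step 1: J′(-1) = 13; θ₁ = -1 − 0.1·13 = -2.3
Step 2: J′(-2.3) = 41.34; θ₂ = -2.3 − 0.1·41.34 = -6.434
J(-6.434) = -606.254665008

-606.254665008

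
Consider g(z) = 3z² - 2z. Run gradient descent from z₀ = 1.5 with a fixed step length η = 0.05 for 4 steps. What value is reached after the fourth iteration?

0.61345

g′(z) = 6z - 2
z₁ = 1.5 − 0.05·7 = 1.15
z₂ = 1.15 − 0.05·4.9 = 0.905
z₃ = 0.905 − 0.05·3.43 = 0.7335
z₄ = 0.7335 − 0.05·2.401 = 0.61345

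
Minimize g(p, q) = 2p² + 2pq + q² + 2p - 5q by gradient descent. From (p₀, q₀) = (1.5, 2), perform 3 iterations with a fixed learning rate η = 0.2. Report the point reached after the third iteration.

(-1.572, 2.88)

∇g = (4p + 2q + 2, 2p + 2q - 5)
(p₁, q₁) = (1.5, 2) − 0.2·(12, 2) = (-0.9, 1.6)
(p₂, q₂) = (-0.9, 1.6) − 0.2·(1.6, -3.6) = (-1.22, 2.32)
(p₃, q₃) = (-1.22, 2.32) − 0.2·(1.76, -2.8) = (-1.572, 2.88)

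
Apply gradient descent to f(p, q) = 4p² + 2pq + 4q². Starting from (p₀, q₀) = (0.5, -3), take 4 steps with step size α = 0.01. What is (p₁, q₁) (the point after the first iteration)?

(0.52, -2.77)

∇f = (8p + 2q, 2p + 8q)
(p₁, q₁) = (0.5, -3) − 0.01·(-2, -23) = (0.52, -2.77)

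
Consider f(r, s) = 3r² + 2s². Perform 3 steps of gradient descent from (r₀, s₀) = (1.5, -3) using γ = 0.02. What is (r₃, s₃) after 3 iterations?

∇f = (6r, 4s)
(r₁, s₁) = (1.5, -3) − 0.02·(9, -12) = (1.32, -2.76)
(r₂, s₂) = (1.32, -2.76) − 0.02·(7.92, -11.04) = (1.1616, -2.5392)
(r₃, s₃) = (1.1616, -2.5392) − 0.02·(6.9696, -10.1568) = (1.022208, -2.336064)

(1.022208, -2.336064)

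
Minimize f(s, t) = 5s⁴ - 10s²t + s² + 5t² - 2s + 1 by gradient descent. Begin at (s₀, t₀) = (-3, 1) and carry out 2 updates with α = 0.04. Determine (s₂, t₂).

(-3535.9982464, 111.68416)

∇f = (20s³ - 20st + 2s - 2, -10s² + 10t)
(s₁, t₁) = (-3, 1) − 0.04·(-488, -80) = (16.52, 4.2)
(s₂, t₂) = (16.52, 4.2) − 0.04·(88812.95616, -2687.104) = (-3535.9982464, 111.68416)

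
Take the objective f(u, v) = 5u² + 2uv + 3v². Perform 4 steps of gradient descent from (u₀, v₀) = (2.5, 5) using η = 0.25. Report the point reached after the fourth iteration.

(33.125, 13.75)

∇f = (10u + 2v, 2u + 6v)
Step 1: at (2.5, 5), ∇f = (35, 35) → (2.5, 5) − 0.25·(35, 35) = (-6.25, -3.75)
Step 2: at (-6.25, -3.75), ∇f = (-70, -35) → (-6.25, -3.75) − 0.25·(-70, -35) = (11.25, 5)
Step 3: at (11.25, 5), ∇f = (122.5, 52.5) → (11.25, 5) − 0.25·(122.5, 52.5) = (-19.375, -8.125)
Step 4: at (-19.375, -8.125), ∇f = (-210, -87.5) → (-19.375, -8.125) − 0.25·(-210, -87.5) = (33.125, 13.75)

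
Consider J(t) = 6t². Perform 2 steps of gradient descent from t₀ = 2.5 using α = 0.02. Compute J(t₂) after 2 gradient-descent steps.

J′(t) = 12t
Step 1: J′(2.5) = 30; t₁ = 2.5 − 0.02·30 = 1.9
Step 2: J′(1.9) = 22.8; t₂ = 1.9 − 0.02·22.8 = 1.444
J(1.444) = 12.510816

12.510816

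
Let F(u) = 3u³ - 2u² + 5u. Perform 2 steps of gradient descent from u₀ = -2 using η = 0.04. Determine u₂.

-10.438976

F′(u) = 9u² - 4u + 5
Step 1: F′(-2) = 49; u₁ = -2 − 0.04·49 = -3.96
Step 2: F′(-3.96) = 161.9744; u₂ = -3.96 − 0.04·161.9744 = -10.438976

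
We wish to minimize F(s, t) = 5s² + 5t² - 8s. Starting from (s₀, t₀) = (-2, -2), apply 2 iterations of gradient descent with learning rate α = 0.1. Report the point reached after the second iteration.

(0.8, 0)

∇F = (10s - 8, 10t)
(s₁, t₁) = (-2, -2) − 0.1·(-28, -20) = (0.8, 0)
(s₂, t₂) = (0.8, 0) − 0.1·(0, 0) = (0.8, 0)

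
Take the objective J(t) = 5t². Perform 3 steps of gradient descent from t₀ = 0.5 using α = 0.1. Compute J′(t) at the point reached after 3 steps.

0

J′(t) = 10t
t₁ = 0.5 − 0.1·5 = 0
t₂ = 0 − 0.1·0 = 0
t₃ = 0 − 0.1·0 = 0
J′(t) at (0) = 0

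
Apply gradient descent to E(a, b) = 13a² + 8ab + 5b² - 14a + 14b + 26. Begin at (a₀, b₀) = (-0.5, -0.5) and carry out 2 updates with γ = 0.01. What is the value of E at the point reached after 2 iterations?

∇E = (26a + 8b - 14, 8a + 10b + 14)
(a₁, b₁) = (-0.5, -0.5) − 0.01·(-31, 5) = (-0.19, -0.55)
(a₂, b₂) = (-0.19, -0.55) − 0.01·(-23.34, 6.98) = (0.0434, -0.6198)
E(0.0434, -0.6198) = 18.44525192

18.44525192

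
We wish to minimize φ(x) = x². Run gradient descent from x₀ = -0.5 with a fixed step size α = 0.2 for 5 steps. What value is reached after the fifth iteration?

-0.03888

φ′(x) = 2x
Step 1: φ′(-0.5) = -1; x₁ = -0.5 − 0.2·(-1) = -0.3
Step 2: φ′(-0.3) = -0.6; x₂ = -0.3 − 0.2·(-0.6) = -0.18
Step 3: φ′(-0.18) = -0.36; x₃ = -0.18 − 0.2·(-0.36) = -0.108
Step 4: φ′(-0.108) = -0.216; x₄ = -0.108 − 0.2·(-0.216) = -0.0648
Step 5: φ′(-0.0648) = -0.1296; x₅ = -0.0648 − 0.2·(-0.1296) = -0.03888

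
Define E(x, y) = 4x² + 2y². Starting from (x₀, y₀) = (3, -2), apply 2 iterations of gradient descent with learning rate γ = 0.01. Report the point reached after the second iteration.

∇E = (8x, 4y)
(x₁, y₁) = (3, -2) − 0.01·(24, -8) = (2.76, -1.92)
(x₂, y₂) = (2.76, -1.92) − 0.01·(22.08, -7.68) = (2.5392, -1.8432)

(2.5392, -1.8432)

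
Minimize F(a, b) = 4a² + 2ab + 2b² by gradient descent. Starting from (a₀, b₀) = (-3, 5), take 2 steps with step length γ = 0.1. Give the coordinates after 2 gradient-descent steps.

∇F = (8a + 2b, 2a + 4b)
(a₁, b₁) = (-3, 5) − 0.1·(-14, 14) = (-1.6, 3.6)
(a₂, b₂) = (-1.6, 3.6) − 0.1·(-5.6, 11.2) = (-1.04, 2.48)

(-1.04, 2.48)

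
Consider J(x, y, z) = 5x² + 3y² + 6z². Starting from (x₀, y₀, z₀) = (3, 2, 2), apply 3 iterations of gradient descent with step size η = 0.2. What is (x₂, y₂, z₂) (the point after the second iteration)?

∇J = (10x, 6y, 12z)
Step 1: at (3, 2, 2), ∇J = (30, 12, 24) → (3, 2, 2) − 0.2·(30, 12, 24) = (-3, -0.4, -2.8)
Step 2: at (-3, -0.4, -2.8), ∇J = (-30, -2.4, -33.6) → (-3, -0.4, -2.8) − 0.2·(-30, -2.4, -33.6) = (3, 0.08, 3.92)

(3, 0.08, 3.92)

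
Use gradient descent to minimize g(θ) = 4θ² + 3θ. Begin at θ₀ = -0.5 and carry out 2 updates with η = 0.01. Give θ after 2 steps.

g′(θ) = 8θ + 3
Step 1: g′(-0.5) = -1; θ₁ = -0.5 − 0.01·(-1) = -0.49
Step 2: g′(-0.49) = -0.92; θ₂ = -0.49 − 0.01·(-0.92) = -0.4808

-0.4808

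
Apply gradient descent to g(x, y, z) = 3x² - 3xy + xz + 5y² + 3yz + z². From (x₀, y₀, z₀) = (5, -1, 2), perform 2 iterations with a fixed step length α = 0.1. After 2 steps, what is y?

∇g = (6x - 3y + z, -3x + 10y + 3z, x + 3y + 2z)
(x₁, y₁, z₁) = (5, -1, 2) − 0.1·(35, -19, 6) = (1.5, 0.9, 1.4)
(x₂, y₂, z₂) = (1.5, 0.9, 1.4) − 0.1·(7.7, 8.7, 7) = (0.73, 0.03, 0.7)
y = 0.03

0.03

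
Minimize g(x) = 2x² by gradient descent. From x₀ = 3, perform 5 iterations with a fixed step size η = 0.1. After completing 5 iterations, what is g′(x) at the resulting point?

0.93312

g′(x) = 4x
x₁ = 3 − 0.1·12 = 1.8
x₂ = 1.8 − 0.1·7.2 = 1.08
x₃ = 1.08 − 0.1·4.32 = 0.648
x₄ = 0.648 − 0.1·2.592 = 0.3888
x₅ = 0.3888 − 0.1·1.5552 = 0.23328
g′(x) at (0.23328) = 0.93312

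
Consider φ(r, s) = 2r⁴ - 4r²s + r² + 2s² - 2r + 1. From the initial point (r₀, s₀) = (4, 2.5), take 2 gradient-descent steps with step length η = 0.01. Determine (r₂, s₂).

(-0.44042624, 2.924176)

∇φ = (8r³ - 8rs + 2r - 2, -4r² + 4s)
(r₁, s₁) = (4, 2.5) − 0.01·(438, -54) = (-0.38, 3.04)
(r₂, s₂) = (-0.38, 3.04) − 0.01·(6.042624, 11.5824) = (-0.44042624, 2.924176)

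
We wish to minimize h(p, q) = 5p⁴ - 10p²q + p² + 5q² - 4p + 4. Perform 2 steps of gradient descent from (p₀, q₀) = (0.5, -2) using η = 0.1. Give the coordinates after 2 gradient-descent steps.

(4.61225, 2.1025)

∇h = (20p³ - 20pq + 2p - 4, -10p² + 10q)
(p₁, q₁) = (0.5, -2) − 0.1·(19.5, -22.5) = (-1.45, 0.25)
(p₂, q₂) = (-1.45, 0.25) − 0.1·(-60.6225, -18.525) = (4.61225, 2.1025)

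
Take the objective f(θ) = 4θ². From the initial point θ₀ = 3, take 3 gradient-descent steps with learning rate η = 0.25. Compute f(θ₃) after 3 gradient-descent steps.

36

f′(θ) = 8θ
θ₁ = 3 − 0.25·24 = -3
θ₂ = -3 − 0.25·(-24) = 3
θ₃ = 3 − 0.25·24 = -3
f(-3) = 36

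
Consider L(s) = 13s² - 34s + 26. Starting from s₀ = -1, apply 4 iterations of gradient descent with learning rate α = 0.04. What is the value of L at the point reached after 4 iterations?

L′(s) = 26s - 34
Step 1: L′(-1) = -60; s₁ = -1 − 0.04·(-60) = 1.4
Step 2: L′(1.4) = 2.4; s₂ = 1.4 − 0.04·2.4 = 1.304
Step 3: L′(1.304) = -0.096; s₃ = 1.304 − 0.04·(-0.096) = 1.30784
Step 4: L′(1.30784) = 0.00384; s₄ = 1.30784 − 0.04·0.00384 = 1.3076864
L(1.3076864) = 3.76923076968448

3.76923076968448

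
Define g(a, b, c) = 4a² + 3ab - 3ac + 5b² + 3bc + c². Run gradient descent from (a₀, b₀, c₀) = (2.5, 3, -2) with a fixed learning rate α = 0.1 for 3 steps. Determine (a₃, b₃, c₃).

∇g = (8a + 3b - 3c, 3a + 10b + 3c, -3a + 3b + 2c)
(a₁, b₁, c₁) = (2.5, 3, -2) − 0.1·(35, 31.5, -2.5) = (-1, -0.15, -1.75)
(a₂, b₂, c₂) = (-1, -0.15, -1.75) − 0.1·(-3.2, -9.75, -0.95) = (-0.68, 0.825, -1.655)
(a₃, b₃, c₃) = (-0.68, 0.825, -1.655) − 0.1·(2, 1.245, 1.205) = (-0.88, 0.7005, -1.7755)

(-0.88, 0.7005, -1.7755)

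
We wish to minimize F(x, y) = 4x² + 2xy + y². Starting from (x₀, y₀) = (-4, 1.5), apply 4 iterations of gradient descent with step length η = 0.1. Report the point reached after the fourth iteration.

(-0.4136, 1.3616)

∇F = (8x + 2y, 2x + 2y)
Step 1: at (-4, 1.5), ∇F = (-29, -5) → (-4, 1.5) − 0.1·(-29, -5) = (-1.1, 2)
Step 2: at (-1.1, 2), ∇F = (-4.8, 1.8) → (-1.1, 2) − 0.1·(-4.8, 1.8) = (-0.62, 1.82)
Step 3: at (-0.62, 1.82), ∇F = (-1.32, 2.4) → (-0.62, 1.82) − 0.1·(-1.32, 2.4) = (-0.488, 1.58)
Step 4: at (-0.488, 1.58), ∇F = (-0.744, 2.184) → (-0.488, 1.58) − 0.1·(-0.744, 2.184) = (-0.4136, 1.3616)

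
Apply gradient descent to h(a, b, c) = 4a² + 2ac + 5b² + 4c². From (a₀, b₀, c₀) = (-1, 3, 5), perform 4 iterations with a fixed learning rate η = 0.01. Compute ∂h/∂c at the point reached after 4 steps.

∇h = (8a + 2c, 10b, 2a + 8c)
(a₁, b₁, c₁) = (-1, 3, 5) − 0.01·(2, 30, 38) = (-1.02, 2.7, 4.62)
(a₂, b₂, c₂) = (-1.02, 2.7, 4.62) − 0.01·(1.08, 27, 34.92) = (-1.0308, 2.43, 4.2708)
(a₃, b₃, c₃) = (-1.0308, 2.43, 4.2708) − 0.01·(0.2952, 24.3, 32.1048) = (-1.033752, 2.187, 3.949752)
(a₄, b₄, c₄) = (-1.033752, 2.187, 3.949752) − 0.01·(-0.370512, 21.87, 29.530512) = (-1.03004688, 1.9683, 3.65444688)
∂h/∂c at (-1.03004688, 1.9683, 3.65444688) = 27.17548128

27.17548128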